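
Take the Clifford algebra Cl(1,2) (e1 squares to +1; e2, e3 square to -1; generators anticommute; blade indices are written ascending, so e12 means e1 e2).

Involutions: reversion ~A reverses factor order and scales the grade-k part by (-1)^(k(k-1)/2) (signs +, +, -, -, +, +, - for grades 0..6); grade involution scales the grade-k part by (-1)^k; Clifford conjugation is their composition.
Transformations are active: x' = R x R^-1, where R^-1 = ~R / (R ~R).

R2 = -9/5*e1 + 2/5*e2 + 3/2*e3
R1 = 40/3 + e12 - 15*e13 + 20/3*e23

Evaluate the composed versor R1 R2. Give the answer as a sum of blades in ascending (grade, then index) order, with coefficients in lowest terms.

Distribute over the terms of R2 (each basis-blade product reordered to ascending indices, repeated generators contracted through their squares):
R1 (-9/5*e1) = -24*e1 + 9/5*e2 - 27*e3 - 12*e123
R1 (2/5*e2) = -2/5*e1 + 16/3*e2 + 8/3*e3 + 6*e123
R1 (3/2*e3) = 45/2*e1 - 10*e2 + 20*e3 + 3/2*e123
Summing the partial products and collecting blades:
Answer: -19/10*e1 - 43/15*e2 - 13/3*e3 - 9/2*e123


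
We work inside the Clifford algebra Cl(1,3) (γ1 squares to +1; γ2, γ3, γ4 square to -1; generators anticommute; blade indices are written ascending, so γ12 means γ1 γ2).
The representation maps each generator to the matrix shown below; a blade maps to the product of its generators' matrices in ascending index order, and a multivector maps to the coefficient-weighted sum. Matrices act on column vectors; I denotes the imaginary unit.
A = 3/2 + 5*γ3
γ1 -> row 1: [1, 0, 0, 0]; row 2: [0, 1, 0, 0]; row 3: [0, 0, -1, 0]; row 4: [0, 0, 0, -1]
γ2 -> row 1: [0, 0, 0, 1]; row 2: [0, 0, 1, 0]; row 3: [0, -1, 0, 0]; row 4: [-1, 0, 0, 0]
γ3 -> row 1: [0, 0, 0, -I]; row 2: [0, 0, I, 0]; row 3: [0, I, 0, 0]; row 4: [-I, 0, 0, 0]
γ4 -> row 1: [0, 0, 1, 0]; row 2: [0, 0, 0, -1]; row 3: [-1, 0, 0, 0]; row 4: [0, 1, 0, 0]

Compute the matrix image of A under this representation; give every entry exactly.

M = (3/2)*1 + (5)*rho(γ3), summed entrywise (1 is the identity matrix):
Answer: row 1: [3/2, 0, 0, -5*I]; row 2: [0, 3/2, 5*I, 0]; row 3: [0, 5*I, 3/2, 0]; row 4: [-5*I, 0, 0, 3/2]


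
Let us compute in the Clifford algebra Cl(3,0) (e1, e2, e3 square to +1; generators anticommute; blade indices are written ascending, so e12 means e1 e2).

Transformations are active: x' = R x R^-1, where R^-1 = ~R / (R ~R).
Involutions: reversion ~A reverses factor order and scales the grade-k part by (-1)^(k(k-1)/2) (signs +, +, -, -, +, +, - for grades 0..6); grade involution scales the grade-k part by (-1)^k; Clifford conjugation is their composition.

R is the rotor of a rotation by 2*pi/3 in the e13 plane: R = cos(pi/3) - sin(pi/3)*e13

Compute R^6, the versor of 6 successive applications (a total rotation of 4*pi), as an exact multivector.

Half-angle bookkeeping: 6 applications in e13 add up to rotor phase 6*pi/3 = 2*pi, so R^6 = cos(2*pi) - sin(2*pi)*e13.
cos(2*pi) = 1 and sin(2*pi) = 0, so R^6 = 1. The total rotation 4*pi is 2 full turns, so every vector returns to itself, yet the rotor is +1, back on the identity sheet (an even number of 2*pi turns).
Answer: 1


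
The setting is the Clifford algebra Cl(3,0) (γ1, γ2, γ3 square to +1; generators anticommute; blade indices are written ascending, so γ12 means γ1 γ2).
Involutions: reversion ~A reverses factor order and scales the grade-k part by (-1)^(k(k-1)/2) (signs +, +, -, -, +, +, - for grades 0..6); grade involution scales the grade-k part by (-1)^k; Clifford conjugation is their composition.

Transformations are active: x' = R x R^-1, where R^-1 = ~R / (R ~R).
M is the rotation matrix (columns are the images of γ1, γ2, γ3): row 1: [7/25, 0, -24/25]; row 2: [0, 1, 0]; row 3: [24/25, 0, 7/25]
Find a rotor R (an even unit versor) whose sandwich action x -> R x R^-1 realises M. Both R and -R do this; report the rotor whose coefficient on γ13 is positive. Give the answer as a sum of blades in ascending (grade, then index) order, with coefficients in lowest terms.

Method: write R = a + b12*γ12 + b13*γ13 + b23*γ23 with a^2 + b12^2 + b13^2 + b23^2 = 1 (so R^-1 = ~R). Expanding the columns R e_j ~R gives tr M = 4a^2 - 1 and, from the antisymmetric part, M21 - M12 = -4a*b12, M13 - M31 = 4a*b13, M32 - M23 = -4a*b23.
Here tr M = 39/25, so a^2 = (1 + tr M)/4 = 16/25 and a = ±4/5. Taking a = 4/5: M21 - M12 = 0, M13 - M31 = -48/25, M32 - M23 = 0, giving b12 = 0, b13 = -3/5, b23 = 0, i.e. R = 4/5 - 3/5*γ13.
Its γ13 coefficient is negative, so report the other preimage -R.
Answer: -4/5 + 3/5*γ13. Note: both R and -R realise this M (trace 39/25); the covering map identifies them, and the γ13-coefficient sign is the tie-breaker.


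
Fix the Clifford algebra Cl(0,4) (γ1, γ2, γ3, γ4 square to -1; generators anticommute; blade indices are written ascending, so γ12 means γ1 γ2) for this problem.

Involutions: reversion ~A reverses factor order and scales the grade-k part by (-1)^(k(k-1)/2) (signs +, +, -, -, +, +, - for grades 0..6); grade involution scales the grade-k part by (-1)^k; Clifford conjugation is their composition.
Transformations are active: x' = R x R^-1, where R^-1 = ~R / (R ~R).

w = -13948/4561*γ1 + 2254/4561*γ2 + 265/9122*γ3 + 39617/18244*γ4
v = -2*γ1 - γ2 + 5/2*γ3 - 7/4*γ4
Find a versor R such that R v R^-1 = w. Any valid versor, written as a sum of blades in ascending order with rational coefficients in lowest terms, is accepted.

Equal squares first: v^2 = w^2 = -229/16. Then v + w = -23070/4561*γ1 - 2307/4561*γ2 + 11535/4561*γ3 + 3845/9122*γ4 is a versor taking v to w, provided it is invertible.
Answer: -23070/4561*γ1 - 2307/4561*γ2 + 11535/4561*γ3 + 3845/9122*γ4


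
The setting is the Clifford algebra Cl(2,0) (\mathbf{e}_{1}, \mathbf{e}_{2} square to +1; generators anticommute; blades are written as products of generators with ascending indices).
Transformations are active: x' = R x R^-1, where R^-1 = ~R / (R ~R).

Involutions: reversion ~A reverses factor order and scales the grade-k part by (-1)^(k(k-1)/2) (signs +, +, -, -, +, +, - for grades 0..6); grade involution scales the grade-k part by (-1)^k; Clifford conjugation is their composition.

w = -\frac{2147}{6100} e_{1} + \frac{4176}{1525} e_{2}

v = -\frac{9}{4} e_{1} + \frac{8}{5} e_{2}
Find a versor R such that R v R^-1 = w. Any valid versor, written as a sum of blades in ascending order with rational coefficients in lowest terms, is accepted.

Why this works: both vectors square to \frac{3049}{400}, so q(v) = q(w) and R = v + w = -\frac{3968}{1525} e_{1} + \frac{6616}{1525} e_{2} carries v to w — its own direction survives, the complement (v - w)/2 flips.
Answer: -\frac{3968}{1525} e_{1} + \frac{6616}{1525} e_{2}


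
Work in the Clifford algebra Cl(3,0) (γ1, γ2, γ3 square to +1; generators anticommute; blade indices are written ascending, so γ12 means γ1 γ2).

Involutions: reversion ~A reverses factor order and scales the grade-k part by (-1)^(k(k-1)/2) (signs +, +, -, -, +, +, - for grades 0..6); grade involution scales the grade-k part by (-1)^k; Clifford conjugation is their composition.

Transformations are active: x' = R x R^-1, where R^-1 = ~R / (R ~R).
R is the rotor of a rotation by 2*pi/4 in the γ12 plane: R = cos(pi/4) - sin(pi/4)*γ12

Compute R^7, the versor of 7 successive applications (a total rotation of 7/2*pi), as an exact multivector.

Half-angle bookkeeping: 7 applications in γ12 add up to rotor phase 7*pi/4 = 7*pi/4, so R^7 = cos(7*pi/4) - sin(7*pi/4)*γ12.
cos(7*pi/4) = sqrt(2)/2 and sin(7*pi/4) = -sqrt(2)/2, so R^7 = sqrt(2)/2 + sqrt(2)/2*γ12. The net rotation is 3/2*pi (after discarding 1 full turn, each of which contributes a factor -1 to the rotor); the rotor keeps the half-angle phase exactly.
Answer: sqrt(2)/2 + sqrt(2)/2*γ12


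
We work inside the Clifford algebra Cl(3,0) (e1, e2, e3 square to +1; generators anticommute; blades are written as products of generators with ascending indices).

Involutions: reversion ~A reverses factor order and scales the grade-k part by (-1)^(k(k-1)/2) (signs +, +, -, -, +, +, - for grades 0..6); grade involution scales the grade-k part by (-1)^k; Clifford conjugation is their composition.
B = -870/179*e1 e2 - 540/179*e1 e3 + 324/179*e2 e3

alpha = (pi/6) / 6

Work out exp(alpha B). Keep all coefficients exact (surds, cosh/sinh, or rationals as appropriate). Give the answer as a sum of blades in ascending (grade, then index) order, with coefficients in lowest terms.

B^2 term by term: the squares give (-870/179)^2*(e1 e2)^2 + (-540/179)^2*(e1 e3)^2 + (324/179)^2*(e2 e3)^2 = 756900/32041*(-1) + 291600/32041*(-1) + 104976/32041*(-1) = -36 (each basis 2-blade squares to minus the product of its generators' squares); cross terms between blades sharing an index anticommute and cancel. So B^2 = -36.
B^2 = -36 — the negative square puts this in the circular regime; l = 6, alpha*l = pi/6, so exp(alpha B) = cos(pi/6) + (sin(pi/6)/6)*B = sqrt(3)/2 + (1/12)*B.
Answer: sqrt(3)/2 - 145/358*e1 e2 - 45/179*e1 e3 + 27/179*e2 e3


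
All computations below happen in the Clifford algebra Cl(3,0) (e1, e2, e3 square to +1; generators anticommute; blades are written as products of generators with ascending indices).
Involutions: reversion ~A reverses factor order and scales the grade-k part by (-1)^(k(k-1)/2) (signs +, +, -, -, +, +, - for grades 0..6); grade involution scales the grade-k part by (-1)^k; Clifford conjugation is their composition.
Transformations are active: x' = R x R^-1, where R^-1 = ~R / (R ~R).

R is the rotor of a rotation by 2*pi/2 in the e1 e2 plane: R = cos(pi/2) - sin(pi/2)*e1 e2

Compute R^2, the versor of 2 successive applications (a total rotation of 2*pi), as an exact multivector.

The rotor phase is half the rotation angle and phases add under composition, so 2 steps in the e1 e2 plane accumulate phase 2*(pi/2) = pi: R^2 = cos(pi) - sin(pi)*e1 e2.
cos(pi) = -1 and sin(pi) = 0, so R^2 = -1. The total rotation 2*pi is 1 full turn, so every vector returns to itself, yet the rotor is -1, on the OTHER sheet of the double cover (an odd number of 2*pi turns).
Answer: -1


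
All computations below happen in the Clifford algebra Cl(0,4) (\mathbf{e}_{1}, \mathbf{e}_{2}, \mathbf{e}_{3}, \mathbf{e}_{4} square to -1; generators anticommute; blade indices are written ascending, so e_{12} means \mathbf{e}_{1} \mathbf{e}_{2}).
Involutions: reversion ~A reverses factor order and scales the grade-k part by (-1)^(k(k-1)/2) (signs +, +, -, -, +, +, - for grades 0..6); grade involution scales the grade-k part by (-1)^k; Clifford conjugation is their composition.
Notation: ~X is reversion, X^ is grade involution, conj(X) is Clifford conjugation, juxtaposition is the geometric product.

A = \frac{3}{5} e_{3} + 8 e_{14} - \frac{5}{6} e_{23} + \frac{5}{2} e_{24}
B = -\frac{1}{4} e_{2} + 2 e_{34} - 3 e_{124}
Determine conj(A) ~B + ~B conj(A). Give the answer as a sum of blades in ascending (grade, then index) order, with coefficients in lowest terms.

first term: \frac{15}{2} e_{1} - 24 e_{2} - \frac{5}{24} e_{3} - \frac{23}{40} e_{4} + 16 e_{13} + \frac{97}{20} e_{23} + \frac{5}{3} e_{24} - 2 e_{124} + \frac{5}{2} e_{134} - \frac{9}{5} e_{1234}
second term: \frac{15}{2} e_{1} - 24 e_{2} + \frac{5}{24} e_{3} + \frac{23}{40} e_{4} - 16 e_{13} - \frac{97}{20} e_{23} - \frac{5}{3} e_{24} - 2 e_{124} - \frac{5}{2} e_{134} + \frac{9}{5} e_{1234}
Answer: 15 e_{1} - 48 e_{2} - 4 e_{124}


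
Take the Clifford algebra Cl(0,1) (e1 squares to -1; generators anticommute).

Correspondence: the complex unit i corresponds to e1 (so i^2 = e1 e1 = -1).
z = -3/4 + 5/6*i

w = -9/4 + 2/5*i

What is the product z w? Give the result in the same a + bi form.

In blades: z = -3/4 + 5/6*e1, w = -9/4 + 2/5*e1.
Distribute z over w term by term (generator squares from the signature, products reordered to ascending indices): (-3/4)*w = 27/16 - 3/10*e1; (5/6*e1)*w = -1/3 - 15/8*e1.
Sum: 65/48 - 87/40*e1; translating back through the correspondence:
Answer: 65/48 - 87/40*i


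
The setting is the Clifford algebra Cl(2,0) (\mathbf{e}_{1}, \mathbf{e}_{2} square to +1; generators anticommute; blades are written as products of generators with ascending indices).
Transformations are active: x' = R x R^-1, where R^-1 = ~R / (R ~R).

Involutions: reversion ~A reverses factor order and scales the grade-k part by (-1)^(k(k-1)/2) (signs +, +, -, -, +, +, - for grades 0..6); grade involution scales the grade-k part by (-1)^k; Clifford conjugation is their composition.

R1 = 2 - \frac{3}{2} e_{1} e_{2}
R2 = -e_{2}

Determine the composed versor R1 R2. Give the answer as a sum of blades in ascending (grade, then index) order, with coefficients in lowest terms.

Distribute over the terms of R2 (each basis-blade product reordered to ascending indices, repeated generators contracted through their squares):
R1 (-e_{2}) = \frac{3}{2} e_{1} - 2 e_{2}
Answer: \frac{3}{2} e_{1} - 2 e_{2}


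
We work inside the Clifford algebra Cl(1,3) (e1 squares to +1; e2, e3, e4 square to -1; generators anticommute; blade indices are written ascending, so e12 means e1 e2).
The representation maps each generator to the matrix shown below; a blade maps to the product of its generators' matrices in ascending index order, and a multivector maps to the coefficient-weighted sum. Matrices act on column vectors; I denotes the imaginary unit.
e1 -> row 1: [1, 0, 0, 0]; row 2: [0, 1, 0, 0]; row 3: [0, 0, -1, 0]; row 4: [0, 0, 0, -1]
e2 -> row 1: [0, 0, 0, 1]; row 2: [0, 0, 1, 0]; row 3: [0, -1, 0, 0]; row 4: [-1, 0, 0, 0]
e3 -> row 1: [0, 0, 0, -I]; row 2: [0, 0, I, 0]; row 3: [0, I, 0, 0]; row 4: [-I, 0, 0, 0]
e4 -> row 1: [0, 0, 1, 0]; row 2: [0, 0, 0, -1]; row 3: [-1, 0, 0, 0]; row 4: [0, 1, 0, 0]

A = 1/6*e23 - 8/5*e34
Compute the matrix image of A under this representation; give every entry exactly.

Bivector images (products of the table entries): rho(e23) = rho(e2)rho(e3) = row 1: [-I, 0, 0, 0]; row 2: [0, I, 0, 0]; row 3: [0, 0, -I, 0]; row 4: [0, 0, 0, I]; rho(e34) = rho(e3)rho(e4) = row 1: [0, -I, 0, 0]; row 2: [-I, 0, 0, 0]; row 3: [0, 0, 0, -I]; row 4: [0, 0, -I, 0].
M = (1/6)*rho(e23) + (-8/5)*rho(e34), summed entrywise:
Answer: row 1: [-I/6, 8*I/5, 0, 0]; row 2: [8*I/5, I/6, 0, 0]; row 3: [0, 0, -I/6, 8*I/5]; row 4: [0, 0, 8*I/5, I/6]


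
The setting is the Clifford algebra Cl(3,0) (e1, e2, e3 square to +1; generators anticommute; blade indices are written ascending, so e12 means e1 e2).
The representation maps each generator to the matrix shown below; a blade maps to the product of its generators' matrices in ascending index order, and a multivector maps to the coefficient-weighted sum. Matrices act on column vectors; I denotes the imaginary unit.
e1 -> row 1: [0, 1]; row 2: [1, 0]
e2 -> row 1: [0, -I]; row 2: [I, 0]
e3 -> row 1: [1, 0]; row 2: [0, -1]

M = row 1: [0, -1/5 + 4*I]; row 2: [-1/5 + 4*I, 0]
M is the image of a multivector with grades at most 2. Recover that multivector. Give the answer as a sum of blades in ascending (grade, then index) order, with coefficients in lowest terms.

Method: 1, rho(e1), rho(e2), rho(e3) form a trace-orthogonal basis of the 2x2 complex matrices (tr(X Y) = 2 if X = Y, else 0), so M = m0*1 + m1*rho(e1) + m2*rho(e2) + m3*rho(e3) with m0 = tr(M)/2 = 0, m1 = tr(M rho(e1))/2 = -1/5 + 4*I, m2 = tr(M rho(e2))/2 = 0, m3 = tr(M rho(e3))/2 = 0.
Multiplying table entries, the bivector images are rho(e12) = I*rho(e3), rho(e13) = -I*rho(e2), rho(e23) = I*rho(e1); with real blade coefficients the real parts of m0..m3 are the coefficients of 1, e1, e2, e3 and the imaginary parts give the bivectors (e23: Im m1, e13: -Im m2, e12: Im m3).
Answer: -1/5*e1 + 4*e23


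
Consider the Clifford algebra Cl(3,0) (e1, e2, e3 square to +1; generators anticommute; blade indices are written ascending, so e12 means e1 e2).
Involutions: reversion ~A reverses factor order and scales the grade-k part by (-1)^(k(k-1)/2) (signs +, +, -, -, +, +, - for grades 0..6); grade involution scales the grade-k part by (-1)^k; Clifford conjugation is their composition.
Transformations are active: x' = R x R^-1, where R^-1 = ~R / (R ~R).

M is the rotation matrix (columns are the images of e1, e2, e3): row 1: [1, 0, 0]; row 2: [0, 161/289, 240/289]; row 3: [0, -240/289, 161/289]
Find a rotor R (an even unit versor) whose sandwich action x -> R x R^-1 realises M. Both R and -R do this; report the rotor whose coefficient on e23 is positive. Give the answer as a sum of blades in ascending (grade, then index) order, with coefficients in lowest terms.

Method: write R = a + b12*e12 + b13*e13 + b23*e23 with a^2 + b12^2 + b13^2 + b23^2 = 1 (so R^-1 = ~R). Expanding the columns R e_j ~R gives tr M = 4a^2 - 1 and, from the antisymmetric part, M21 - M12 = -4a*b12, M13 - M31 = 4a*b13, M32 - M23 = -4a*b23.
Here tr M = 611/289, so a^2 = (1 + tr M)/4 = 225/289 and a = ±15/17. Taking a = 15/17: M21 - M12 = 0, M13 - M31 = 0, M32 - M23 = -480/289, giving b12 = 0, b13 = 0, b23 = 8/17, i.e. R = 15/17 + 8/17*e23.
Its e23 coefficient is already positive.
Answer: 15/17 + 8/17*e23. Uniqueness: Spin(3) -> SO(3) maps R and -R to the same rotation of trace 611/289; fixing the sign of the e23 coefficient removes the ambiguity.


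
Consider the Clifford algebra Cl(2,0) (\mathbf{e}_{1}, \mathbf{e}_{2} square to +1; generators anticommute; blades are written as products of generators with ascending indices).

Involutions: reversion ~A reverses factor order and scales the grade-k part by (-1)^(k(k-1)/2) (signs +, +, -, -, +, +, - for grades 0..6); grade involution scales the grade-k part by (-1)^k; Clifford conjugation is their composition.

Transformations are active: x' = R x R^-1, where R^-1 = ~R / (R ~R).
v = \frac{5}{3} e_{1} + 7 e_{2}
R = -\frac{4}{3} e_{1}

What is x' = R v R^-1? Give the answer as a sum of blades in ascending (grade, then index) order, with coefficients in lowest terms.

~R = -\frac{4}{3} e_{1}, and R ~R = \frac{16}{9}, so R^-1 = ~R / (\frac{16}{9}).
R v = -\frac{20}{9} - \frac{28}{3} e_{1} e_{2}
Answer: \frac{5}{3} e_{1} - 7 e_{2}


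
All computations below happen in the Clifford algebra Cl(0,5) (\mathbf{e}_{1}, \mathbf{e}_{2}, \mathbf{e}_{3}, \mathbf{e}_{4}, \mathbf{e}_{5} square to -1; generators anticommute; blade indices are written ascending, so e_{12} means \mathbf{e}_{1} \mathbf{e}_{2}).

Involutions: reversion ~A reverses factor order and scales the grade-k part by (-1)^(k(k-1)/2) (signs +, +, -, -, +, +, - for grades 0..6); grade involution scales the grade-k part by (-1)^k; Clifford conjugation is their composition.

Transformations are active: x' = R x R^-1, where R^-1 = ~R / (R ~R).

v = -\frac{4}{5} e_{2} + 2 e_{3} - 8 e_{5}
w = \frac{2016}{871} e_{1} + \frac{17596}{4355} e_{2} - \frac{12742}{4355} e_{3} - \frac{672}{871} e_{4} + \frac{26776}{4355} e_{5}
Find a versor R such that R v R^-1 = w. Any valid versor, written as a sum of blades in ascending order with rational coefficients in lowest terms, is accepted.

Why this works: both vectors square to -\frac{1716}{25}, so q(v) = q(w) and R = v + w = \frac{2016}{871} e_{1} + \frac{14112}{4355} e_{2} - \frac{4032}{4355} e_{3} - \frac{672}{871} e_{4} - \frac{8064}{4355} e_{5} carries v to w — its own direction survives, the complement (v - w)/2 flips.
Answer: \frac{2016}{871} e_{1} + \frac{14112}{4355} e_{2} - \frac{4032}{4355} e_{3} - \frac{672}{871} e_{4} - \frac{8064}{4355} e_{5}


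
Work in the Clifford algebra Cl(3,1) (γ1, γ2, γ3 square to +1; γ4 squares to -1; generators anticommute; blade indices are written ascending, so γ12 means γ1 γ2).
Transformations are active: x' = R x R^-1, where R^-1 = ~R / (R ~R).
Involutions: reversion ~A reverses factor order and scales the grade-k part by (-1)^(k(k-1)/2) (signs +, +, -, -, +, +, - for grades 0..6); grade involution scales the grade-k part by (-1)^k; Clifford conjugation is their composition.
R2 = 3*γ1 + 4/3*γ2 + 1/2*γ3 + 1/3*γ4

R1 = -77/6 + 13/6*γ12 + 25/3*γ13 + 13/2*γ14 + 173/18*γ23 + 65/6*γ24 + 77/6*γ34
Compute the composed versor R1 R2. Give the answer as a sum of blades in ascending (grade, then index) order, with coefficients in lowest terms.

Distribute over the terms of R2 (each basis-blade product reordered to ascending indices, repeated generators contracted through their squares):
R1 (3*γ1) = -77/2*γ1 - 13/2*γ2 - 25*γ3 - 39/2*γ4 + 173/6*γ123 + 65/2*γ124 + 77/2*γ134
R1 (4/3*γ2) = 26/9*γ1 - 154/9*γ2 - 346/27*γ3 - 130/9*γ4 - 100/9*γ123 - 26/3*γ124 + 154/9*γ234
R1 (1/2*γ3) = 25/6*γ1 + 173/36*γ2 - 77/12*γ3 - 77/12*γ4 + 13/12*γ123 - 13/4*γ134 - 65/12*γ234
R1 (1/3*γ4) = -13/6*γ1 - 65/18*γ2 - 77/18*γ3 - 77/18*γ4 + 13/18*γ124 + 25/9*γ134 + 173/54*γ234
Summing the partial products and collecting blades:
Answer: -605/18*γ1 - 269/12*γ2 - 5239/108*γ3 - 1607/36*γ4 + 677/36*γ123 + 221/9*γ124 + 1369/36*γ134 + 1609/108*γ234


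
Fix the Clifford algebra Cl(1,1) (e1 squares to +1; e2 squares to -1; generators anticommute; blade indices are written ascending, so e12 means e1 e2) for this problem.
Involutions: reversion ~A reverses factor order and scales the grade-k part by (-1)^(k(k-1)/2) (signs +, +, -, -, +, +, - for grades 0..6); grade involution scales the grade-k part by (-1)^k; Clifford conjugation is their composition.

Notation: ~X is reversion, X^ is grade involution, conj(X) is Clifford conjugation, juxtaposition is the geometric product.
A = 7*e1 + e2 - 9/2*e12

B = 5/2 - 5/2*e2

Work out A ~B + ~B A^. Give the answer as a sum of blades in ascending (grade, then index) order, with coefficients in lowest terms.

first term: 5/2 + 25/4*e1 + 5/2*e2 - 115/4*e12
second term: -5/2 - 25/4*e1 - 5/2*e2 - 115/4*e12
Answer: -115/2*e12


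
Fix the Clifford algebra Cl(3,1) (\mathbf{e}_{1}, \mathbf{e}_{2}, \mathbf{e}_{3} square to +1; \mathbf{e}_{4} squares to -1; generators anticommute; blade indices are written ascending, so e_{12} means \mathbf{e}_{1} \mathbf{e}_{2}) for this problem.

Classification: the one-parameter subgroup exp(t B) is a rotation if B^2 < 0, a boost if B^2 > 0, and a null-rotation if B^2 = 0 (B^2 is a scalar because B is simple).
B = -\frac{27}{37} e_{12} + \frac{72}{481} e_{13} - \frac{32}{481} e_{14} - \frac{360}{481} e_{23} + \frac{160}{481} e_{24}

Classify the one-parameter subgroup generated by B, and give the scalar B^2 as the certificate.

B^2 term by term: the squares give (-\frac{27}{37})^2*(e_{12})^2 + (\frac{72}{481})^2*(e_{13})^2 + (-\frac{32}{481})^2*(e_{14})^2 + (-\frac{360}{481})^2*(e_{23})^2 + (\frac{160}{481})^2*(e_{24})^2 = \frac{729}{1369}*(-1) + \frac{5184}{231361}*(-1) + \frac{1024}{231361}*(+1) + \frac{129600}{231361}*(-1) + \frac{25600}{231361}*(+1) = -1 (each basis 2-blade squares to minus the product of its generators' squares); cross terms between blades sharing an index anticommute and cancel; the commuting (index-disjoint) pairs give grade-4 terms 2*c*c'*(blade product), which cancel blade by blade — e_{1234}: -\frac{23040}{231361} + \frac{23040}{231361} = 0 — confirming B is simple. So B^2 = -1.
Answer: rotation, certificate B^2 = -1. Certificate logic: -1 is a conjugation-invariant scalar, so its sign fixes rotation versus boost versus null-rotation outright.


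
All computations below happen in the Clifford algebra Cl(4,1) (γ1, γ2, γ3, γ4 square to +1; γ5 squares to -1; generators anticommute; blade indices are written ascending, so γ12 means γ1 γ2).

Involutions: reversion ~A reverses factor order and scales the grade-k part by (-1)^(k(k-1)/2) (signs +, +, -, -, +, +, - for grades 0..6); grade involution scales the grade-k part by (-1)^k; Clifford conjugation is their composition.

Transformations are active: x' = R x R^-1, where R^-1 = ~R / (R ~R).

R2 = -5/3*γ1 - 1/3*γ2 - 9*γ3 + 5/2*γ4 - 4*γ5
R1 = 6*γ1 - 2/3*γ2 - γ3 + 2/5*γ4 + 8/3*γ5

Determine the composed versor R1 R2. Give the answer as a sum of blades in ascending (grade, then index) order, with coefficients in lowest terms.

Distribute over the terms of R1 (each basis-blade product reordered to ascending indices, repeated generators contracted through their squares):
(6*γ1) R2 = -10 - 2*γ12 - 54*γ13 + 15*γ14 - 24*γ15
(-2/3*γ2) R2 = 2/9 - 10/9*γ12 + 6*γ23 - 5/3*γ24 + 8/3*γ25
(-γ3) R2 = 9 - 5/3*γ13 - 1/3*γ23 - 5/2*γ34 + 4*γ35
(2/5*γ4) R2 = 1 + 2/3*γ14 + 2/15*γ24 + 18/5*γ34 - 8/5*γ45
(8/3*γ5) R2 = 32/3 + 40/9*γ15 + 8/9*γ25 + 24*γ35 - 20/3*γ45
Summing the partial products and collecting blades:
Answer: 98/9 - 28/9*γ12 - 167/3*γ13 + 47/3*γ14 - 176/9*γ15 + 17/3*γ23 - 23/15*γ24 + 32/9*γ25 + 11/10*γ34 + 28*γ35 - 124/15*γ45


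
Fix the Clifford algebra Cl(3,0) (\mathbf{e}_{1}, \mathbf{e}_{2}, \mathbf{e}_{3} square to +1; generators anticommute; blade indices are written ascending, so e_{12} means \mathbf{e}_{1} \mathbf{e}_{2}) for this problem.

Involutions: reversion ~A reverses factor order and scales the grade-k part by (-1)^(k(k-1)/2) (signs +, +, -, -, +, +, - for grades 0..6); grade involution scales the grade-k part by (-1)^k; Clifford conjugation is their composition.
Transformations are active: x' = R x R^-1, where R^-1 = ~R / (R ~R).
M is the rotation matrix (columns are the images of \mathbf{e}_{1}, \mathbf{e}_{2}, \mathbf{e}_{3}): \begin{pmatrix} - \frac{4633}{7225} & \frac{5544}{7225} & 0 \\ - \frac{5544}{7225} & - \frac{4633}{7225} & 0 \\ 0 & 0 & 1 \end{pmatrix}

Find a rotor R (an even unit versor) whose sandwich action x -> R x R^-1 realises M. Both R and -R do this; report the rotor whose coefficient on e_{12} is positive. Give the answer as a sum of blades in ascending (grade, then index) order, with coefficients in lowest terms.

Method: write R = a + b12*e_{12} + b13*e_{13} + b23*e_{23} with a^2 + b12^2 + b13^2 + b23^2 = 1 (so R^-1 = ~R). Expanding the columns R e_j ~R gives tr M = 4a^2 - 1 and, from the antisymmetric part, M21 - M12 = -4a*b12, M13 - M31 = 4a*b13, M32 - M23 = -4a*b23.
Here tr M = -\frac{2041}{7225}, so a^2 = (1 + tr M)/4 = \frac{1296}{7225} and a = ±\frac{36}{85}. Taking a = \frac{36}{85}: M21 - M12 = -\frac{11088}{7225}, M13 - M31 = 0, M32 - M23 = 0, giving b12 = \frac{77}{85}, b13 = 0, b23 = 0, i.e. R = \frac{36}{85} + \frac{77}{85} e_{12}.
Its e_{12} coefficient is already positive.
Answer: \frac{36}{85} + \frac{77}{85} e_{12}. Recall the cover is two-to-one: with M of trace -\frac{2041}{7225}, both preimages act alike, and the stated e_{12} sign chooses the sheet.


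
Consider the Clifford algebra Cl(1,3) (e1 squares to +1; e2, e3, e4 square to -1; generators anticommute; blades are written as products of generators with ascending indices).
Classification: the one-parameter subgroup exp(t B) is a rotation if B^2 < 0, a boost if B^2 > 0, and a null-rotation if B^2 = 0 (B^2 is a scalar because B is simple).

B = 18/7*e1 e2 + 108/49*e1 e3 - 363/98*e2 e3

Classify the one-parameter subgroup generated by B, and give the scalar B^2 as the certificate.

B^2 term by term: the squares give (18/7)^2*(e1 e2)^2 + (108/49)^2*(e1 e3)^2 + (-363/98)^2*(e2 e3)^2 = 324/49*(+1) + 11664/2401*(+1) + 131769/9604*(-1) = -9/4 (each basis 2-blade squares to minus the product of its generators' squares); cross terms between blades sharing an index anticommute and cancel. So B^2 = -9/4.
Answer: rotation, certificate B^2 = -9/4. The class reads off the invariant scalar -9/4 directly.


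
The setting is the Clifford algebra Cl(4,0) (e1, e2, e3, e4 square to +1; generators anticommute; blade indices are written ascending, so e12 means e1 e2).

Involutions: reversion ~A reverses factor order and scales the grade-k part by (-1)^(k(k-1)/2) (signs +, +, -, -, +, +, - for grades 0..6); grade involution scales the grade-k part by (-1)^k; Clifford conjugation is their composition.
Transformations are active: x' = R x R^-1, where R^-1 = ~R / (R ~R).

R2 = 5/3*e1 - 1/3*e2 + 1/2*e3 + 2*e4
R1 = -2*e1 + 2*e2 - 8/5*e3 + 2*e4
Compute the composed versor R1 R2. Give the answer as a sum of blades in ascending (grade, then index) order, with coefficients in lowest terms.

Distribute over the terms of R1 (each basis-blade product reordered to ascending indices, repeated generators contracted through their squares):
(-2*e1) R2 = -10/3 + 2/3*e12 - e13 - 4*e14
(2*e2) R2 = -2/3 - 10/3*e12 + e23 + 4*e24
(-8/5*e3) R2 = -4/5 + 8/3*e13 - 8/15*e23 - 16/5*e34
(2*e4) R2 = 4 - 10/3*e14 + 2/3*e24 - e34
Summing the partial products and collecting blades:
Answer: -4/5 - 8/3*e12 + 5/3*e13 - 22/3*e14 + 7/15*e23 + 14/3*e24 - 21/5*e34


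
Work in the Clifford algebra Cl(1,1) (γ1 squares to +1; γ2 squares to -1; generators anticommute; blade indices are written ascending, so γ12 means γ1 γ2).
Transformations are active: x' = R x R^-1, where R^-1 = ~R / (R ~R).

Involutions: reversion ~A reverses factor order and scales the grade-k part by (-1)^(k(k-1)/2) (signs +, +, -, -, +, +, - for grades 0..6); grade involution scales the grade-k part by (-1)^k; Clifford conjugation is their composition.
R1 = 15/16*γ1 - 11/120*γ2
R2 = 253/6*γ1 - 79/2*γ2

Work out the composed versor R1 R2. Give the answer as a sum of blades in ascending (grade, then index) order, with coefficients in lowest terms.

Distribute over the terms of R1 (each basis-blade product reordered to ascending indices, repeated generators contracted through their squares):
(15/16*γ1) R2 = 1265/32 - 1185/32*γ12
(-11/120*γ2) R2 = -869/240 + 2783/720*γ12
Summing the partial products and collecting blades:
Answer: 17237/480 - 47759/1440*γ12


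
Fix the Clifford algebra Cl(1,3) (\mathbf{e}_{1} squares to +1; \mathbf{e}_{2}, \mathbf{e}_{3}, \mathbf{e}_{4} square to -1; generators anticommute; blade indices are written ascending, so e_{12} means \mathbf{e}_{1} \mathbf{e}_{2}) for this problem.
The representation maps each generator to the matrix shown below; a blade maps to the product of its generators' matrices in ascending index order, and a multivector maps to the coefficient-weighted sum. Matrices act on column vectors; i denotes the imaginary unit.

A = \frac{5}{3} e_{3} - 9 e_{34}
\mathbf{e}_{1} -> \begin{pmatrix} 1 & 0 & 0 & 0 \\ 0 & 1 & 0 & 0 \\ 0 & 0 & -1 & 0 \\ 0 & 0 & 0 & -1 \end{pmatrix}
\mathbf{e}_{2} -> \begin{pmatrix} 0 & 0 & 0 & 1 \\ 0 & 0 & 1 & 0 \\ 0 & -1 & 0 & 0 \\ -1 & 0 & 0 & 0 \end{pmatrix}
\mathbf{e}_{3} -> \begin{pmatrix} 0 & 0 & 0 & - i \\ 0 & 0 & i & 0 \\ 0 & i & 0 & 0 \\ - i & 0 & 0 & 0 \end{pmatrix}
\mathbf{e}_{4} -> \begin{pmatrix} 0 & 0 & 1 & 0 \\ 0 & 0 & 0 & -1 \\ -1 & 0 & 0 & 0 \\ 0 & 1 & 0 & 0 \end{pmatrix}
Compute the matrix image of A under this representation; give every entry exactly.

Bivector images (products of the table entries): rho(e_{34}) = rho(\mathbf{e}_{3})rho(\mathbf{e}_{4}) = \begin{pmatrix} 0 & - i & 0 & 0 \\ - i & 0 & 0 & 0 \\ 0 & 0 & 0 & - i \\ 0 & 0 & - i & 0 \end{pmatrix}.
M = (\frac{5}{3})*rho(e_{3}) + (-9)*rho(e_{34}), summed entrywise:
Answer: \begin{pmatrix} 0 & 9 i & 0 & - \frac{5 i}{3} \\ 9 i & 0 & \frac{5 i}{3} & 0 \\ 0 & \frac{5 i}{3} & 0 & 9 i \\ - \frac{5 i}{3} & 0 & 9 i & 0 \end{pmatrix}


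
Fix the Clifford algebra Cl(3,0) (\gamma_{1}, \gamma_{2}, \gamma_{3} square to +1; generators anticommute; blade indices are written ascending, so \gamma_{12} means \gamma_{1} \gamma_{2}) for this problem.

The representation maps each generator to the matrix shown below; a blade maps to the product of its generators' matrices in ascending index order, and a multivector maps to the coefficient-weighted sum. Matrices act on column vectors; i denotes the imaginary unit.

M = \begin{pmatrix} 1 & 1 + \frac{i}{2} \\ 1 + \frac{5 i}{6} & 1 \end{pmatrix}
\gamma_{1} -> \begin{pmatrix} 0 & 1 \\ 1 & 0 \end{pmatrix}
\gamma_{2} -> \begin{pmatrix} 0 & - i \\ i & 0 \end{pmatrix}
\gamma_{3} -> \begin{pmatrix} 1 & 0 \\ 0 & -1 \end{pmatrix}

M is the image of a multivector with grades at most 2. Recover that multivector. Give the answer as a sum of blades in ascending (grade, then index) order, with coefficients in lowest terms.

Method: 1, rho(\gamma_{1}), rho(\gamma_{2}), rho(\gamma_{3}) form a trace-orthogonal basis of the 2x2 complex matrices (tr(X Y) = 2 if X = Y, else 0), so M = m0*1 + m1*rho(\gamma_{1}) + m2*rho(\gamma_{2}) + m3*rho(\gamma_{3}) with m0 = tr(M)/2 = 1, m1 = tr(M rho(\gamma_{1}))/2 = 1 + \frac{2 i}{3}, m2 = tr(M rho(\gamma_{2}))/2 = \frac{1}{6}, m3 = tr(M rho(\gamma_{3}))/2 = 0.
Multiplying table entries, the bivector images are rho(\gamma_{12}) = i*rho(\gamma_{3}), rho(\gamma_{13}) = -i*rho(\gamma_{2}), rho(\gamma_{23}) = i*rho(\gamma_{1}); with real blade coefficients the real parts of m0..m3 are the coefficients of 1, \gamma_{1}, \gamma_{2}, \gamma_{3} and the imaginary parts give the bivectors (\gamma_{23}: Im m1, \gamma_{13}: -Im m2, \gamma_{12}: Im m3).
Answer: 1 + \gamma_{1} + \frac{1}{6} \gamma_{2} + \frac{2}{3} \gamma_{23}


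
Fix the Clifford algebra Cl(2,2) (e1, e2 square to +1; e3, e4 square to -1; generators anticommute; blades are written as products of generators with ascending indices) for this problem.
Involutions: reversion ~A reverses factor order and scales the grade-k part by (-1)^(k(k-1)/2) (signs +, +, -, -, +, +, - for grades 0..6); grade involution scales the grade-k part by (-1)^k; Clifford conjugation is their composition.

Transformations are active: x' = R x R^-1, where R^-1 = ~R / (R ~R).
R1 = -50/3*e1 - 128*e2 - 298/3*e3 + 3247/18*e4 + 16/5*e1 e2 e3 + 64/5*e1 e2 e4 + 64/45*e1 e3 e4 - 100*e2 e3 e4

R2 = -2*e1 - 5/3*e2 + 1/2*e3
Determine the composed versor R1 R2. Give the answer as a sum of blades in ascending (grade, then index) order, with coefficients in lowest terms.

Distribute over the terms of R2 (each basis-blade product reordered to ascending indices, repeated generators contracted through their squares):
R1 (-2*e1) = 100/3 - 256*e1 e2 - 596/3*e1 e3 + 3247/9*e1 e4 - 32/5*e2 e3 - 128/5*e2 e4 - 128/45*e3 e4 - 200*e1 e2 e3 e4
R1 (-5/3*e2) = 640/3 + 250/9*e1 e2 + 16/3*e1 e3 + 64/3*e1 e4 - 1490/9*e2 e3 + 16235/54*e2 e4 + 500/3*e3 e4 - 64/27*e1 e2 e3 e4
R1 (1/2*e3) = 149/3 - 8/5*e1 e2 - 25/3*e1 e3 + 32/45*e1 e4 - 64*e2 e3 - 50*e2 e4 - 3247/36*e3 e4 - 32/5*e1 e2 e3 e4
Summing the partial products and collecting blades:
Answer: 889/3 - 10342/45*e1 e2 - 605/3*e1 e3 + 17227/45*e1 e4 - 10618/45*e2 e3 + 60763/270*e2 e4 + 13253/180*e3 e4 - 28184/135*e1 e2 e3 e4


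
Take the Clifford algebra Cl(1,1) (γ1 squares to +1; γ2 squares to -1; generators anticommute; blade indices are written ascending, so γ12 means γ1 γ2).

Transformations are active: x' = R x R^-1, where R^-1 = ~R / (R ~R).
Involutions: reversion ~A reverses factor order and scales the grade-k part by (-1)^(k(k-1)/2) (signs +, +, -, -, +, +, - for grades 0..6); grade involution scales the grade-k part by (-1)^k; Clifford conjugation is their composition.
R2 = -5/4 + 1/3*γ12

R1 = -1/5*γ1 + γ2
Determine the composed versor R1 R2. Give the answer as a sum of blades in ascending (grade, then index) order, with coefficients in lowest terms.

Distribute over the terms of R1 (each basis-blade product reordered to ascending indices, repeated generators contracted through their squares):
(-1/5*γ1) R2 = 1/4*γ1 - 1/15*γ2
(γ2) R2 = 1/3*γ1 - 5/4*γ2
Summing the partial products and collecting blades:
Answer: 7/12*γ1 - 79/60*γ2


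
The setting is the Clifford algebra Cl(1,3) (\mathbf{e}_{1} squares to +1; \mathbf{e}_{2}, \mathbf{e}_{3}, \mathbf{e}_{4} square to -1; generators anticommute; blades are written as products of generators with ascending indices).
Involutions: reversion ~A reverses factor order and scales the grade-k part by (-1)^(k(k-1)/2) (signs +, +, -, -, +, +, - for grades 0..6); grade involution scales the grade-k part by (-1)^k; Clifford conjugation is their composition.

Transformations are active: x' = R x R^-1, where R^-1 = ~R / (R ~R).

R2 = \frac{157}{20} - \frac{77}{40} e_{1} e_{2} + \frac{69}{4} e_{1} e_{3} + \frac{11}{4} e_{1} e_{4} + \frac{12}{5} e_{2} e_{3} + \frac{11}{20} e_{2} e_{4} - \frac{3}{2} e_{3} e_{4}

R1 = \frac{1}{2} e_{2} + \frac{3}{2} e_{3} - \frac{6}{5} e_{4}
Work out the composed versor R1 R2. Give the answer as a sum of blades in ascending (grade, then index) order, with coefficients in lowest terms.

Distribute over the terms of R1 (each basis-blade product reordered to ascending indices, repeated generators contracted through their squares):
(\frac{1}{2} e_{2}) R2 = -\frac{77}{80} e_{1} + \frac{157}{40} e_{2} - \frac{6}{5} e_{3} - \frac{11}{40} e_{4} - \frac{69}{8} e_{1} e_{2} e_{3} - \frac{11}{8} e_{1} e_{2} e_{4} - \frac{3}{4} e_{2} e_{3} e_{4}
(\frac{3}{2} e_{3}) R2 = \frac{207}{8} e_{1} + \frac{18}{5} e_{2} + \frac{471}{40} e_{3} + \frac{9}{4} e_{4} - \frac{231}{80} e_{1} e_{2} e_{3} - \frac{33}{8} e_{1} e_{3} e_{4} - \frac{33}{40} e_{2} e_{3} e_{4}
(-\frac{6}{5} e_{4}) R2 = -\frac{33}{10} e_{1} - \frac{33}{50} e_{2} + \frac{9}{5} e_{3} - \frac{471}{50} e_{4} + \frac{231}{100} e_{1} e_{2} e_{4} - \frac{207}{10} e_{1} e_{3} e_{4} - \frac{72}{25} e_{2} e_{3} e_{4}
Summing the partial products and collecting blades:
Answer: \frac{1729}{80} e_{1} + \frac{1373}{200} e_{2} + \frac{99}{8} e_{3} - \frac{1489}{200} e_{4} - \frac{921}{80} e_{1} e_{2} e_{3} + \frac{187}{200} e_{1} e_{2} e_{4} - \frac{993}{40} e_{1} e_{3} e_{4} - \frac{891}{200} e_{2} e_{3} e_{4}


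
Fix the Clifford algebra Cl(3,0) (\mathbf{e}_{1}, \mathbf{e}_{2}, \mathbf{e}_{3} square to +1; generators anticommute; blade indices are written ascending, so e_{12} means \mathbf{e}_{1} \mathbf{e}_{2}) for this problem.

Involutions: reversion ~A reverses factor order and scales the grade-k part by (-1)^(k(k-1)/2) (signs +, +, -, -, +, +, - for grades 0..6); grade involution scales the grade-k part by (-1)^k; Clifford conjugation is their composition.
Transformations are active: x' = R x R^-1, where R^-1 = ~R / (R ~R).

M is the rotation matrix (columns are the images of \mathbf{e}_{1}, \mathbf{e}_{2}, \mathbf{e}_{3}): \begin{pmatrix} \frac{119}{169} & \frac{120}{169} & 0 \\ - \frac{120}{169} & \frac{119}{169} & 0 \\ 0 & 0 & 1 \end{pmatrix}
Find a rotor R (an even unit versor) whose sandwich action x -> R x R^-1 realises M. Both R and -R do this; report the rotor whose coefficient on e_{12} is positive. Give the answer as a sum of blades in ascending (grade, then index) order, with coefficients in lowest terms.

Method: write R = a + b12*e_{12} + b13*e_{13} + b23*e_{23} with a^2 + b12^2 + b13^2 + b23^2 = 1 (so R^-1 = ~R). Expanding the columns R e_j ~R gives tr M = 4a^2 - 1 and, from the antisymmetric part, M21 - M12 = -4a*b12, M13 - M31 = 4a*b13, M32 - M23 = -4a*b23.
Here tr M = \frac{407}{169}, so a^2 = (1 + tr M)/4 = \frac{144}{169} and a = ±\frac{12}{13}. Taking a = \frac{12}{13}: M21 - M12 = -\frac{240}{169}, M13 - M31 = 0, M32 - M23 = 0, giving b12 = \frac{5}{13}, b13 = 0, b23 = 0, i.e. R = \frac{12}{13} + \frac{5}{13} e_{12}.
Its e_{12} coefficient is already positive.
Answer: \frac{12}{13} + \frac{5}{13} e_{12}. Why the constraint matters: R and -R act identically through the sandwich — M has trace \frac{407}{169} either way — so only the sign condition on e_{12} picks one of the two preimages.


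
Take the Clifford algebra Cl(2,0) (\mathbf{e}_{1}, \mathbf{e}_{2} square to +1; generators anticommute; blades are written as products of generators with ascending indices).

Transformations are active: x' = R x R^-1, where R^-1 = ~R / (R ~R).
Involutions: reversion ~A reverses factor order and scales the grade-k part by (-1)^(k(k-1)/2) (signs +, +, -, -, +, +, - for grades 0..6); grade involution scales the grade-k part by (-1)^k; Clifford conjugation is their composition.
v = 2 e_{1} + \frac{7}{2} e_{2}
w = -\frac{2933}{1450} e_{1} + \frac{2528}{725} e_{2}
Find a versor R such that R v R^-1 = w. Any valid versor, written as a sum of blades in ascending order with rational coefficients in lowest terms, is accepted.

R = v + w = -\frac{33}{1450} e_{1} + \frac{10131}{1450} e_{2} works: the equal norms (\frac{65}{4}) guarantee its sandwich swaps v into w.
Answer: -\frac{33}{1450} e_{1} + \frac{10131}{1450} e_{2}


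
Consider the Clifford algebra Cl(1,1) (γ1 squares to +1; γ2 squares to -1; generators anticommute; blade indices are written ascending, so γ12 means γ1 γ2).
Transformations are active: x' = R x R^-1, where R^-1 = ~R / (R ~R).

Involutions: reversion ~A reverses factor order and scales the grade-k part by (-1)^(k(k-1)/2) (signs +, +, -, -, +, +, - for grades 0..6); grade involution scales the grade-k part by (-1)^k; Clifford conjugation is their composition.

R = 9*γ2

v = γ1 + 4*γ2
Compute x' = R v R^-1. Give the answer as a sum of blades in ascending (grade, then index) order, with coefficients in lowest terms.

~R = 9*γ2, and R ~R = -81, so R^-1 = ~R / (-81).
R v = -36 - 9*γ12
Answer: -γ1 + 4*γ2
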